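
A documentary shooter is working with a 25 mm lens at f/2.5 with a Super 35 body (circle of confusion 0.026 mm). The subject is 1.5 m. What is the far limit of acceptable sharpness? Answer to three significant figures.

Hyperfocal distance H = f²/(N·c) + f = 25²/(2.5 × 0.026) + 25 = 625/0.065 + 25 ≈ 9640.4 mm ≈ 9.640 m.
Far limit Df = s·(H − f)/(H − s) = 1500 × (9640.4 − 25) / (9640.4 − 1500) = 1500 × 9615.4 / 8140.4 ≈ 1771.8 mm ≈ 1.77 m.

1.77 m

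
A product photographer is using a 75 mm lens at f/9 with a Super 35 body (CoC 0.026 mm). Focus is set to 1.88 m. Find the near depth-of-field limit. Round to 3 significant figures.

1.75 m

Hyperfocal distance H = f²/(N·c) + f = 75²/(9 × 0.026) + 75 = 5625/0.234 + 75 ≈ 24113.5 mm ≈ 24.11 m.
Near limit Dn = s·(H − f)/(H + s − 2f) = 1880 × (24113.5 − 75) / (24113.5 + 1880 − 2 × 75) = 1880 × 24038.5 / 25843.5 ≈ 1748.7 mm ≈ 1.75 m.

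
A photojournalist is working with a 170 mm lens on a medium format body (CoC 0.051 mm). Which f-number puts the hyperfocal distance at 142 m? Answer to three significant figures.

f/4

Rearrange H = f²/(N·c) + f for N: N = f² / ((H − f)·c).
N = 170² / ((142000 − 170) × 0.051) = 28900 / 7233 ≈ 4.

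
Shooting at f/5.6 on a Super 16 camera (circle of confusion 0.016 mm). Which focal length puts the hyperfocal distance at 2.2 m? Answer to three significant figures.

From H = f²/(N·c) + f, with f ≪ H: f ≈ √(H·N·c) = √(2200 × 5.6 × 0.016) = √197.12 ≈ 14.04 mm.
The +f correction barely moves this — solving exactly, f² + N·c·f − N·c·H = 0 ⇒ f = (−N·c + √((N·c)² + 4·N·c·H))/2 = (−0.0896 + √788.49)/2 ≈ 13.995 mm, so f ≈ 14.0 mm.

14.0 mm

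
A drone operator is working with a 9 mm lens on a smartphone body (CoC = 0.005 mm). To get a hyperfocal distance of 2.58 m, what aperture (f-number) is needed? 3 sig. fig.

Rearrange H = f²/(N·c) + f for N: N = f² / ((H − f)·c).
N = 9² / ((2580 − 9) × 0.005) = 81 / 12.86 ≈ 6.30.

f/6.30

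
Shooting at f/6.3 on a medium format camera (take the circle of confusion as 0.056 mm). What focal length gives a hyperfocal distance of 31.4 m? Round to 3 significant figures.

105 mm

From H = f²/(N·c) + f, with f ≪ H: f ≈ √(H·N·c) = √(31400 × 6.3 × 0.056) = √11078 ≈ 105.3 mm.
The +f correction barely moves this — solving exactly, f² + N·c·f − N·c·H = 0 ⇒ f = (−N·c + √((N·c)² + 4·N·c·H))/2 = (−0.3528 + √44312)/2 ≈ 105.08 mm, so f ≈ 105 mm.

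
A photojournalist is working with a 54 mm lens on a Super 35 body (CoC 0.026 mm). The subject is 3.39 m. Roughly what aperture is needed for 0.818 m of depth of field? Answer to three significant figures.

f/4

Write h = H − f = f²/(N·c). The thin-lens limits are Dn = s·h/(h + (s−f)) and Df = s·h/(h − (s−f)), so DoF = Df − Dn = 2·s·(s−f)·h / (h² − (s−f)²).
That is a quadratic in h: DoF·h² − 2·s·(s−f)·h − DoF·(s−f)² = 0 ⇒ h = (s−f)·(s + √(s² + DoF²)) / DoF = 3336 × (3390 + √(3390² + 818²)) / 818 = 3336 × (3390 + 3487.29) / 818 ≈ 28047 mm.
Then N = f²/(c·h) = 54² / (0.026 × 28047) = 2916 / 729.23 ≈ 4.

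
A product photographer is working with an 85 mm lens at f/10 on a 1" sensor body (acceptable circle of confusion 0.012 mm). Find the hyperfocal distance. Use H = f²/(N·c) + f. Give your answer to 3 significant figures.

60.3 m

Hyperfocal distance H = f²/(N·c) + f = 85²/(10 × 0.012) + 85 = 7225/0.12 + 85 ≈ 60293.3 mm ≈ 60.3 m.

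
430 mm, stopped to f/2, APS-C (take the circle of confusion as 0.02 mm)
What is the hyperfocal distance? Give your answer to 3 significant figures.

4620 m

Hyperfocal distance H = f²/(N·c) + f = 430²/(2 × 0.02) + 430 = 184900/0.04 + 430 ≈ 4622930.0 mm ≈ 4620 m.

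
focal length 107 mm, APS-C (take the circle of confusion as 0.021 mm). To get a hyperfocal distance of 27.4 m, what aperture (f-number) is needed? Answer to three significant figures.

f/20

Rearrange H = f²/(N·c) + f for N: N = f² / ((H − f)·c).
N = 107² / ((27400 − 107) × 0.021) = 11449 / 573.2 ≈ 20.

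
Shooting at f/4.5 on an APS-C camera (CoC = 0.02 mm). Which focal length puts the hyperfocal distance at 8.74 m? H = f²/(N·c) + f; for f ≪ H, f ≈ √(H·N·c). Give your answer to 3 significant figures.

28.0 mm

From H = f²/(N·c) + f, with f ≪ H: f ≈ √(H·N·c) = √(8740 × 4.5 × 0.02) = √786.60 ≈ 28.05 mm.
Exact: f² + N·c·f − N·c·H = 0 ⇒ f = (−N·c + √((N·c)² + 4·N·c·H))/2 = (−0.09 + √3146.4)/2 ≈ 28.001 mm ≈ 28.0 mm.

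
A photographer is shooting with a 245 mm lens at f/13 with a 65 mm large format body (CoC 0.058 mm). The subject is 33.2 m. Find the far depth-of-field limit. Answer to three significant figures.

56.7 m

Hyperfocal distance H = f²/(N·c) + f = 245²/(13 × 0.058) + 245 = 60025/0.754 + 245 ≈ 79853.8 mm ≈ 79.85 m.
Far limit Df = s·(H − f)/(H − s) = 33200 × (79853.8 − 245) / (79853.8 − 33200) = 33200 × 79608.8 / 46653.8 ≈ 56652 mm ≈ 56.7 m.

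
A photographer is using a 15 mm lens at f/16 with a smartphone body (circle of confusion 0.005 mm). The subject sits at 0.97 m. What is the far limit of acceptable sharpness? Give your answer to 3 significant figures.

1.47 m

Hyperfocal distance H = f²/(N·c) + f = 15²/(16 × 0.005) + 15 = 225/0.08 + 15 ≈ 2827.5 mm ≈ 2.828 m.
Far limit Df = s·(H − f)/(H − s) = 970 × (2827.5 − 15) / (2827.5 − 970) = 970 × 2812.5 / 1857.5 ≈ 1468.7 mm ≈ 1.47 m.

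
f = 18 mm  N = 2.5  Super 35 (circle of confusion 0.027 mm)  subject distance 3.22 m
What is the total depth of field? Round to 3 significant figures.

Hyperfocal distance H = f²/(N·c) + f = 18²/(2.5 × 0.027) + 18 = 324/0.0675 + 18 ≈ 4818.0 mm ≈ 4.818 m.
Near limit Dn = s·(H − f)/(H + s − 2f) = 3220 × (4818.0 − 18) / (4818.0 + 3220 − 2 × 18) = 3220 × 4800.0 / 8002.0 ≈ 1931.5 mm.
Far limit Df = s·(H − f)/(H − s) = 3220 × (4818.0 − 18) / (4818.0 − 3220) = 3220 × 4800.0 / 1598.0 ≈ 9672.1 mm.
Depth of field = Df − Dn = 9672.1 − 1931.5 ≈ 7740.6 mm ≈ 7.74 m.

7.74 m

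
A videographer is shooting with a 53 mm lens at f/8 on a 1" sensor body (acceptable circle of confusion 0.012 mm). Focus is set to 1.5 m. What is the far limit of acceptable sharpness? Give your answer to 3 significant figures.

Hyperfocal distance H = f²/(N·c) + f = 53²/(8 × 0.012) + 53 = 2809/0.096 + 53 ≈ 29313.4 mm ≈ 29.31 m.
Far limit Df = s·(H − f)/(H − s) = 1500 × (29313.4 − 53) / (29313.4 − 1500) = 1500 × 29260.4 / 27813.4 ≈ 1578.0 mm ≈ 1.58 m.

1.58 m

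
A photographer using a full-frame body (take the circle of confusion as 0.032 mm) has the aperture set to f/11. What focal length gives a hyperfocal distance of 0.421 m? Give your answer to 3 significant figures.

From H = f²/(N·c) + f, with f ≪ H: f ≈ √(H·N·c) = √(421 × 11 × 0.032) = √148.19 ≈ 12.17 mm.
Exact: f² + N·c·f − N·c·H = 0 ⇒ f = (−N·c + √((N·c)² + 4·N·c·H))/2 = (−0.352 + √592.89)/2 ≈ 11.999 mm ≈ 12.0 mm.

12.0 mm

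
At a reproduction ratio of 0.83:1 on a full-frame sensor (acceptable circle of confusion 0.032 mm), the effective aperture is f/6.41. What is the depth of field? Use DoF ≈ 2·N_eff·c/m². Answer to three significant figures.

0.596 mm

At magnification m, DoF ≈ 2·N_eff·c/m² = 2 × 6.41 × 0.032 / 0.83² = 0.4102 / 0.6889 ≈ 0.596 mm.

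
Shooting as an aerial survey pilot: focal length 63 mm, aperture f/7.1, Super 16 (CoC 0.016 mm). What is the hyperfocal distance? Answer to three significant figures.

35.0 m

Hyperfocal distance H = f²/(N·c) + f = 63²/(7.1 × 0.016) + 63 = 3969/0.1136 + 63 ≈ 35001.4 mm ≈ 35.0 m.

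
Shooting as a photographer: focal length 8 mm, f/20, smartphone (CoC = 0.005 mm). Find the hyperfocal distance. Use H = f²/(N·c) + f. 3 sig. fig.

Hyperfocal distance H = f²/(N·c) + f = 8²/(20 × 0.005) + 8 = 64/0.1 + 8 ≈ 648.0 mm ≈ 0.648 m.

0.648 m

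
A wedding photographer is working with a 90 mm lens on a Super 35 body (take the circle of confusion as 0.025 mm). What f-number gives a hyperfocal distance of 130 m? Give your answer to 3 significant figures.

Rearrange H = f²/(N·c) + f for N: N = f² / ((H − f)·c).
N = 90² / ((130000 − 90) × 0.025) = 8100 / 3248 ≈ 2.49.

f/2.49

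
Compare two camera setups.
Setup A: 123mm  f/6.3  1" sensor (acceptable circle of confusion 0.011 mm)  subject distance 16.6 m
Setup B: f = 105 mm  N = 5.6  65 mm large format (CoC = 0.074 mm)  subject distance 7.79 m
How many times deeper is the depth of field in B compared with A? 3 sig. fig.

Setup A: H = 123²/(6.3×0.011) + 123 ≈ 218434.7 mm; DoF = Df − Dn = 17955.2 − 15435.0 ≈ 2520.2 mm.
Setup B: H = 105²/(5.6×0.074) + 105 ≈ 26709.7 mm; DoF = Df − Dn = 10954.2 − 6044.1 ≈ 4910.1 mm.
Ratio = 4910.1 / 2520.2 ≈ 1.95.

1.95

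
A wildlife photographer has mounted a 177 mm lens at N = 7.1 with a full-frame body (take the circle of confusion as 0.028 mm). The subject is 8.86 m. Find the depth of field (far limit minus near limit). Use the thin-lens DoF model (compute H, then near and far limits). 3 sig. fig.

0.979 m

Hyperfocal distance H = f²/(N·c) + f = 177²/(7.1 × 0.028) + 177 = 31329/0.1988 + 177 ≈ 157767.5 mm ≈ 157.8 m.
Near limit Dn = s·(H − f)/(H + s − 2f) = 8860 × (157767.5 − 177) / (157767.5 + 8860 − 2 × 177) = 8860 × 157590.5 / 166273.5 ≈ 8397.32 mm.
Far limit Df = s·(H − f)/(H − s) = 8860 × (157767.5 − 177) / (157767.5 − 8860) = 8860 × 157590.5 / 148907.5 ≈ 9376.64 mm.
Depth of field = Df − Dn = 9376.64 − 8397.32 ≈ 979.32 mm ≈ 0.979 m.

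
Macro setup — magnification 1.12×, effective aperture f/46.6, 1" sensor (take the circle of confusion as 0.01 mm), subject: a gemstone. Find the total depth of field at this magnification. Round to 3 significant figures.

0.743 mm

At magnification m, DoF ≈ 2·N_eff·c/m² = 2 × 46.6 × 0.01 / 1.12² = 0.932 / 1.254 ≈ 0.743 mm.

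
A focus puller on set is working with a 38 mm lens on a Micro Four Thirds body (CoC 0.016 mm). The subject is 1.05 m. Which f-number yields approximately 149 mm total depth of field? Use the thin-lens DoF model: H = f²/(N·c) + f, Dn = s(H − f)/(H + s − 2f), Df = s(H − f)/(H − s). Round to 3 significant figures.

f/6.30

Write h = H − f = f²/(N·c). The thin-lens limits are Dn = s·h/(h + (s−f)) and Df = s·h/(h − (s−f)), so DoF = Df − Dn = 2·s·(s−f)·h / (h² − (s−f)²).
That is a quadratic in h: DoF·h² − 2·s·(s−f)·h − DoF·(s−f)² = 0 ⇒ h = (s−f)·(s + √(s² + DoF²)) / DoF = 1012 × (1050 + √(1050² + 149²)) / 149 = 1012 × (1050 + 1060.52) / 149 ≈ 14335 mm.
Then N = f²/(c·h) = 38² / (0.016 × 14335) = 1444 / 229.35 ≈ 6.30.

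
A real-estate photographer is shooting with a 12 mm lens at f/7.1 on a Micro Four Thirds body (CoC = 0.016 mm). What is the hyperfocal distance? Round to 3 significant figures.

1.28 m

Hyperfocal distance H = f²/(N·c) + f = 12²/(7.1 × 0.016) + 12 = 144/0.1136 + 12 ≈ 1279.6 mm ≈ 1.28 m.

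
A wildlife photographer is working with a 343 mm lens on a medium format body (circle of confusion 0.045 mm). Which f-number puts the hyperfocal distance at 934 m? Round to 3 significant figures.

Rearrange H = f²/(N·c) + f for N: N = f² / ((H − f)·c).
N = 343² / ((934000 − 343) × 0.045) = 117649 / 42015 ≈ 2.80.

f/2.80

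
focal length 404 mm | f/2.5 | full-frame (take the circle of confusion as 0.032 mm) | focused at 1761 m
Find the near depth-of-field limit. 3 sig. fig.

945 m

Hyperfocal distance H = f²/(N·c) + f = 404²/(2.5 × 0.032) + 404 = 163216/0.08 + 404 ≈ 2040604.0 mm ≈ 2041 m.
Near limit Dn = s·(H − f)/(H + s − 2f) = 1761000 × (2040604.0 − 404) / (2040604.0 + 1761000 − 2 × 404) = 1761000 × 2040200.0 / 3800796.0 ≈ 945274 mm ≈ 945 m.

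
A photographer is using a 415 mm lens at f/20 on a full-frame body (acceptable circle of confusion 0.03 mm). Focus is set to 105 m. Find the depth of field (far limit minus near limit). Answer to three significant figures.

Hyperfocal distance H = f²/(N·c) + f = 415²/(20 × 0.03) + 415 = 172225/0.6 + 415 ≈ 287456.7 mm ≈ 287.5 m.
Near limit Dn = s·(H − f)/(H + s − 2f) = 105000 × (287456.7 − 415) / (287456.7 + 105000 − 2 × 415) = 105000 × 287041.7 / 391626.7 ≈ 76959 mm.
Far limit Df = s·(H − f)/(H − s) = 105000 × (287456.7 − 415) / (287456.7 − 105000) = 105000 × 287041.7 / 182456.7 ≈ 165186 mm.
Depth of field = Df − Dn = 165186 − 76959 ≈ 88227 mm ≈ 88.2 m.

88.2 m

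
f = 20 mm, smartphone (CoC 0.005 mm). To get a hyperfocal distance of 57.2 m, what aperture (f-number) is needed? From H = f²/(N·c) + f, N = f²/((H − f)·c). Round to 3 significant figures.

Rearrange H = f²/(N·c) + f for N: N = f² / ((H − f)·c).
N = 20² / ((57200 − 20) × 0.005) = 400 / 285.9 ≈ 1.40.

f/1.40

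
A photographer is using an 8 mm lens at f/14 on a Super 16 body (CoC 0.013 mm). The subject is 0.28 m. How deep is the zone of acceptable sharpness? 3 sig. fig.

Hyperfocal distance H = f²/(N·c) + f = 8²/(14 × 0.013) + 8 = 64/0.182 + 8 ≈ 359.6 mm ≈ 0.360 m.
Near limit Dn = s·(H − f)/(H + s − 2f) = 280 × (359.6 − 8) / (359.6 + 280 − 2 × 8) = 280 × 351.6 / 623.6 ≈ 157.9 mm.
Far limit Df = s·(H − f)/(H − s) = 280 × (359.6 − 8) / (359.6 − 280) = 280 × 351.6 / 79.6 ≈ 1236.2 mm.
Depth of field = Df − Dn = 1236.2 − 157.9 ≈ 1078.3 mm ≈ 1.08 m.

1.08 m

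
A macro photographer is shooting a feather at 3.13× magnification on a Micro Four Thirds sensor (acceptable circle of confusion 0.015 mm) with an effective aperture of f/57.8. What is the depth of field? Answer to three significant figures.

At magnification m, DoF ≈ 2·N_eff·c/m² = 2 × 57.8 × 0.015 / 3.13² = 1.734 / 9.797 ≈ 0.177 mm.

0.177 mm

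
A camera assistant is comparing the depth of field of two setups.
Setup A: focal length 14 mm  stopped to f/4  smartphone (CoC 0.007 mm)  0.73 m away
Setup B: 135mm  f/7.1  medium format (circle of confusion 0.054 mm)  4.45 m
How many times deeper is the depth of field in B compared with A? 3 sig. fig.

Setup A: H = 14²/(4×0.007) + 14 ≈ 7014.0 mm; DoF = Df − Dn = 813.18 − 662.26 ≈ 150.92 mm.
Setup B: H = 135²/(7.1×0.054) + 135 ≈ 47670.2 mm; DoF = Df − Dn = 4894.28 − 4079.67 ≈ 814.61 mm.
Ratio = 814.61 / 150.92 ≈ 5.40.

5.40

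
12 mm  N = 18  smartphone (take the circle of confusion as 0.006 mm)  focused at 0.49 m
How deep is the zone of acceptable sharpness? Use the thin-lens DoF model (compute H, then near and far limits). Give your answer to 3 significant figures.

403 mm

Hyperfocal distance H = f²/(N·c) + f = 12²/(18 × 0.006) + 12 = 144/0.108 + 12 ≈ 1345.3 mm ≈ 1.345 m.
Near limit Dn = s·(H − f)/(H + s − 2f) = 490 × (1345.3 − 12) / (1345.3 + 490 − 2 × 12) = 490 × 1333.3 / 1811.3 ≈ 360.69 mm.
Far limit Df = s·(H − f)/(H − s) = 490 × (1345.3 − 12) / (1345.3 − 490) = 490 × 1333.3 / 855.3 ≈ 763.83 mm.
Depth of field = Df − Dn = 763.83 − 360.69 ≈ 403.14 mm.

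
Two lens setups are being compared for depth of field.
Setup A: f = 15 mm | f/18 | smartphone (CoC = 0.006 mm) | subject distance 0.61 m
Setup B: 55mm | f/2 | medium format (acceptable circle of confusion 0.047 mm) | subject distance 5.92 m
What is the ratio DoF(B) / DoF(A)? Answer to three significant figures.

5.88

Setup A: H = 15²/(18×0.006) + 15 ≈ 2098.3 mm; DoF = Df − Dn = 853.86 − 474.49 ≈ 379.37 mm.
Setup B: H = 55²/(2×0.047) + 55 ≈ 32235.9 mm; DoF = Df − Dn = 7239.4 − 5007.4 ≈ 2232.0 mm.
Ratio = 2232.0 / 379.37 ≈ 5.88.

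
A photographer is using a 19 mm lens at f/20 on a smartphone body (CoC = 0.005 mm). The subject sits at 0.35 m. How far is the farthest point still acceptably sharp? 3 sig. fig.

Hyperfocal distance H = f²/(N·c) + f = 19²/(20 × 0.005) + 19 = 361/0.1 + 19 ≈ 3629.0 mm ≈ 3.629 m.
Far limit Df = s·(H − f)/(H − s) = 350 × (3629.0 − 19) / (3629.0 − 350) = 350 × 3610.0 / 3279.0 ≈ 385.33 mm.

385 mm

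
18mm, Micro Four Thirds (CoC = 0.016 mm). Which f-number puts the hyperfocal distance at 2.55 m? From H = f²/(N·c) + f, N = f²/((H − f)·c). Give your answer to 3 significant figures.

f/8

Rearrange H = f²/(N·c) + f for N: N = f² / ((H − f)·c).
N = 18² / ((2550 − 18) × 0.016) = 324 / 40.51 ≈ 8.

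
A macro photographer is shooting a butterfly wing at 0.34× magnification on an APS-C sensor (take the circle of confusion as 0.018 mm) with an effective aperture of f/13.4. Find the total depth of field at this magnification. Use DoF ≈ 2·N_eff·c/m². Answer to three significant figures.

At magnification m, DoF ≈ 2·N_eff·c/m² = 2 × 13.4 × 0.018 / 0.34² = 0.4824 / 0.1156 ≈ 4.17 mm.

4.17 mm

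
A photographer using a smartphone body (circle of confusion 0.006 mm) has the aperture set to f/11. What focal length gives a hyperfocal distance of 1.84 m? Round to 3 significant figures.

11.0 mm

From H = f²/(N·c) + f, with f ≪ H: f ≈ √(H·N·c) = √(1840 × 11 × 0.006) = √121.44 ≈ 11.02 mm.
The +f correction barely moves this — solving exactly, f² + N·c·f − N·c·H = 0 ⇒ f = (−N·c + √((N·c)² + 4·N·c·H))/2 = (−0.066 + √485.76)/2 ≈ 10.987 mm, so f ≈ 11.0 mm.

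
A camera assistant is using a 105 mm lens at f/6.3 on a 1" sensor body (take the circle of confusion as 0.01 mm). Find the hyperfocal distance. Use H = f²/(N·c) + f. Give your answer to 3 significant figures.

Hyperfocal distance H = f²/(N·c) + f = 105²/(6.3 × 0.01) + 105 = 11025/0.063 + 105 ≈ 175105.0 mm ≈ 175 m.

175 m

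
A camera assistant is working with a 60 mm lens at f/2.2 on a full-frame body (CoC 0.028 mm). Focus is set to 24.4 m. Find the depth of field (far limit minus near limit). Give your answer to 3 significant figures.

24.6 m

Hyperfocal distance H = f²/(N·c) + f = 60²/(2.2 × 0.028) + 60 = 3600/0.0616 + 60 ≈ 58501.6 mm ≈ 58.50 m.
Near limit Dn = s·(H − f)/(H + s − 2f) = 24400 × (58501.6 − 60) / (58501.6 + 24400 − 2 × 60) = 24400 × 58441.6 / 82781.6 ≈ 17226 mm.
Far limit Df = s·(H − f)/(H − s) = 24400 × (58501.6 − 60) / (58501.6 − 24400) = 24400 × 58441.6 / 34101.6 ≈ 41816 mm.
Depth of field = Df − Dn = 41816 − 17226 ≈ 24590 mm ≈ 24.6 m.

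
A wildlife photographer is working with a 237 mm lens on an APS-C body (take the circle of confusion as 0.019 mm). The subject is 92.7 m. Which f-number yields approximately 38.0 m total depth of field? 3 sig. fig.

Write h = H − f = f²/(N·c). The thin-lens limits are Dn = s·h/(h + (s−f)) and Df = s·h/(h − (s−f)), so DoF = Df − Dn = 2·s·(s−f)·h / (h² − (s−f)²).
That is a quadratic in h: DoF·h² − 2·s·(s−f)·h − DoF·(s−f)² = 0 ⇒ h = (s−f)·(s + √(s² + DoF²)) / DoF = 92463 × (92700 + √(92700² + 38000²)) / 38000 = 92463 × (92700 + 100186) / 38000 ≈ 469338 mm.
Then N = f²/(c·h) = 237² / (0.019 × 469338) = 56169 / 8917.4 ≈ 6.30.

f/6.30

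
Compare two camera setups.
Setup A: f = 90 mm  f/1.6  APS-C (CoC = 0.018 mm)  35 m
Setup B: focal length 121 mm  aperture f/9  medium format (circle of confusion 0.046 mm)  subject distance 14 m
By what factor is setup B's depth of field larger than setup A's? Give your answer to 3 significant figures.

1.47

Setup A: H = 90²/(1.6×0.018) + 90 ≈ 281340.0 mm; DoF = Df − Dn = 39960.0 − 31135.3 ≈ 8824.7 mm.
Setup B: H = 121²/(9×0.046) + 121 ≈ 35485.7 mm; DoF = Df − Dn = 23043 − 10054 ≈ 12989 mm.
Ratio = 12989 / 8824.7 ≈ 1.47.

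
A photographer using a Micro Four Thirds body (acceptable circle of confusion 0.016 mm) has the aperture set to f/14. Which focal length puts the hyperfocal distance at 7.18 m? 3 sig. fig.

40.0 mm

From H = f²/(N·c) + f, with f ≪ H: f ≈ √(H·N·c) = √(7180 × 14 × 0.016) = √1608.3 ≈ 40.10 mm.
Exact: f² + N·c·f − N·c·H = 0 ⇒ f = (−N·c + √((N·c)² + 4·N·c·H))/2 = (−0.224 + √6433.3)/2 ≈ 39.992 mm ≈ 40.0 mm.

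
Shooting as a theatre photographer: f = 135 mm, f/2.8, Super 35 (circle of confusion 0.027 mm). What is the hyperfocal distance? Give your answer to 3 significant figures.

Hyperfocal distance H = f²/(N·c) + f = 135²/(2.8 × 0.027) + 135 = 18225/0.0756 + 135 ≈ 241206.4 mm ≈ 241 m.

241 m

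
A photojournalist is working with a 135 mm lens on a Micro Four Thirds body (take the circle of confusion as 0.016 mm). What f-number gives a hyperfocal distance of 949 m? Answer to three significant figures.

Rearrange H = f²/(N·c) + f for N: N = f² / ((H − f)·c).
N = 135² / ((949000 − 135) × 0.016) = 18225 / 15182 ≈ 1.20.

f/1.20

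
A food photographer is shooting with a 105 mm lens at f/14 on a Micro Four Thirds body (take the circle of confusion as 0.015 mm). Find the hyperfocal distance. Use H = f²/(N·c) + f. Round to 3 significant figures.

Hyperfocal distance H = f²/(N·c) + f = 105²/(14 × 0.015) + 105 = 11025/0.21 + 105 ≈ 52605.0 mm ≈ 52.6 m.

52.6 m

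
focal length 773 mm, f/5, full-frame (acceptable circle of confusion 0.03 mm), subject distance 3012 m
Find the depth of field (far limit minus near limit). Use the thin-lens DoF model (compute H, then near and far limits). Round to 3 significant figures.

Hyperfocal distance H = f²/(N·c) + f = 773²/(5 × 0.03) + 773 = 597529/0.15 + 773 ≈ 3984299.7 mm ≈ 3984 m.
Near limit Dn = s·(H − f)/(H + s − 2f) = 3012000 × (3984299.7 − 773) / (3984299.7 + 3012000 − 2 × 773) = 3012000 × 3983526.7 / 6994753.7 ≈ 1715340 mm.
Far limit Df = s·(H − f)/(H − s) = 3012000 × (3984299.7 − 773) / (3984299.7 − 3012000) = 3012000 × 3983526.7 / 972299.7 ≈ 12340210 mm.
Depth of field = Df − Dn = 12340210 − 1715340 ≈ 10624870 mm ≈ 10600 m.

10600 m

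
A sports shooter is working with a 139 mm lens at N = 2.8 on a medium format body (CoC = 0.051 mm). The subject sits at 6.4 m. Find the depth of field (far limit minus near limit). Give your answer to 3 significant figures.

0.594 m

Hyperfocal distance H = f²/(N·c) + f = 139²/(2.8 × 0.051) + 139 = 19321/0.1428 + 139 ≈ 135440.1 mm ≈ 135.4 m.
Near limit Dn = s·(H − f)/(H + s − 2f) = 6400 × (135440.1 − 139) / (135440.1 + 6400 − 2 × 139) = 6400 × 135301.1 / 141562.1 ≈ 6116.94 mm.
Far limit Df = s·(H − f)/(H − s) = 6400 × (135440.1 − 139) / (135440.1 − 6400) = 6400 × 135301.1 / 129040.1 ≈ 6710.53 mm.
Depth of field = Df − Dn = 6710.53 − 6116.94 ≈ 593.59 mm ≈ 0.594 m.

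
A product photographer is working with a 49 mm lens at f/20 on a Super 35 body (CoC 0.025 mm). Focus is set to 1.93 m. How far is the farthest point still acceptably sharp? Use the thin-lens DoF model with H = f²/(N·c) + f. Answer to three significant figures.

3.17 m

Hyperfocal distance H = f²/(N·c) + f = 49²/(20 × 0.025) + 49 = 2401/0.5 + 49 ≈ 4851.0 mm ≈ 4.851 m.
Far limit Df = s·(H − f)/(H − s) = 1930 × (4851.0 − 49) / (4851.0 − 1930) = 1930 × 4802.0 / 2921.0 ≈ 3172.8 mm ≈ 3.17 m.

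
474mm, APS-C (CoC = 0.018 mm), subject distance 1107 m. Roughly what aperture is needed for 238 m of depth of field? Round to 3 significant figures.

f/1.20

Write h = H − f = f²/(N·c). The thin-lens limits are Dn = s·h/(h + (s−f)) and Df = s·h/(h − (s−f)), so DoF = Df − Dn = 2·s·(s−f)·h / (h² − (s−f)²).
That is a quadratic in h: DoF·h² − 2·s·(s−f)·h − DoF·(s−f)² = 0 ⇒ h = (s−f)·(s + √(s² + DoF²)) / DoF = 1106526 × (1107000 + √(1107000² + 238000²)) / 238000 = 1106526 × (1107000 + 1132295) / 238000 ≈ 10411087 mm.
Then N = f²/(c·h) = 474² / (0.018 × 10411087) = 224676 / 187400 ≈ 1.20.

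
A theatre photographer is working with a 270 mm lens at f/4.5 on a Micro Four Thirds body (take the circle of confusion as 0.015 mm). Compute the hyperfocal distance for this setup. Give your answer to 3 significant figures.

1080 m

Hyperfocal distance H = f²/(N·c) + f = 270²/(4.5 × 0.015) + 270 = 72900/0.0675 + 270 ≈ 1080270.0 mm ≈ 1080 m.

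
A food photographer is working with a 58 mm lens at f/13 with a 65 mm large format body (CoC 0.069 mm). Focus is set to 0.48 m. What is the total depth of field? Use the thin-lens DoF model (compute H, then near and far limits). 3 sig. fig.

109 mm

Hyperfocal distance H = f²/(N·c) + f = 58²/(13 × 0.069) + 58 = 3364/0.897 + 58 ≈ 3808.3 mm ≈ 3.808 m.
Near limit Dn = s·(H − f)/(H + s − 2f) = 480 × (3808.3 − 58) / (3808.3 + 480 − 2 × 58) = 480 × 3750.3 / 4172.3 ≈ 431.45 mm.
Far limit Df = s·(H − f)/(H − s) = 480 × (3808.3 − 58) / (3808.3 − 480) = 480 × 3750.3 / 3328.3 ≈ 540.86 mm.
Depth of field = Df − Dn = 540.86 − 431.45 ≈ 109.41 mm.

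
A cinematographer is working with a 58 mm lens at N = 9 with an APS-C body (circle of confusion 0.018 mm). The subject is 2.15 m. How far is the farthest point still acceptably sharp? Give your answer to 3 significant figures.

2.39 m

Hyperfocal distance H = f²/(N·c) + f = 58²/(9 × 0.018) + 58 = 3364/0.162 + 58 ≈ 20823.4 mm ≈ 20.82 m.
Far limit Df = s·(H − f)/(H − s) = 2150 × (20823.4 − 58) / (20823.4 − 2150) = 2150 × 20765.4 / 18673.4 ≈ 2390.9 mm ≈ 2.39 m.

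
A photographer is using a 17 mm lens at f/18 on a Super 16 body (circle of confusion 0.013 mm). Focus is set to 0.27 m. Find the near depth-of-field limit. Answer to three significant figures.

Hyperfocal distance H = f²/(N·c) + f = 17²/(18 × 0.013) + 17 = 289/0.234 + 17 ≈ 1252.0 mm ≈ 1.252 m.
Near limit Dn = s·(H − f)/(H + s − 2f) = 270 × (1252.0 − 17) / (1252.0 + 270 − 2 × 17) = 270 × 1235.0 / 1488.0 ≈ 224.09 mm.

224 mm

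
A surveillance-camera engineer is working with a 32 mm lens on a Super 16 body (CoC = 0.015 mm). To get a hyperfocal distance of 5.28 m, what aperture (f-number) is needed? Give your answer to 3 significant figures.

Rearrange H = f²/(N·c) + f for N: N = f² / ((H − f)·c).
N = 32² / ((5280 − 32) × 0.015) = 1024 / 78.72 ≈ 13.

f/13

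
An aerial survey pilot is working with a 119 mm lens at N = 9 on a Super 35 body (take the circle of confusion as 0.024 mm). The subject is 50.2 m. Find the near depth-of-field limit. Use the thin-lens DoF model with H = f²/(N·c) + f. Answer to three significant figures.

Hyperfocal distance H = f²/(N·c) + f = 119²/(9 × 0.024) + 119 = 14161/0.216 + 119 ≈ 65679.2 mm ≈ 65.68 m.
Near limit Dn = s·(H − f)/(H + s − 2f) = 50200 × (65679.2 − 119) / (65679.2 + 50200 − 2 × 119) = 50200 × 65560.2 / 115641.2 ≈ 28460 mm ≈ 28.5 m.

28.5 m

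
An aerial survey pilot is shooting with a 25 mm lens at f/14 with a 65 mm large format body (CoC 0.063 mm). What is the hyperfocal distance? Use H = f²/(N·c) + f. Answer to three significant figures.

Hyperfocal distance H = f²/(N·c) + f = 25²/(14 × 0.063) + 25 = 625/0.882 + 25 ≈ 733.6 mm ≈ 0.734 m.

0.734 m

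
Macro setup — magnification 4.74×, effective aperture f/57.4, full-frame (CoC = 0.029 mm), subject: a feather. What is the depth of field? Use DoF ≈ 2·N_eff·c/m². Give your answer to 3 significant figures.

0.148 mm

At magnification m, DoF ≈ 2·N_eff·c/m² = 2 × 57.4 × 0.029 / 4.74² = 3.329 / 22.47 ≈ 0.148 mm.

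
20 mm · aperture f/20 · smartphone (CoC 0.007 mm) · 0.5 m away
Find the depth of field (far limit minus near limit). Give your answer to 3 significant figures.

173 mm

Hyperfocal distance H = f²/(N·c) + f = 20²/(20 × 0.007) + 20 = 400/0.14 + 20 ≈ 2877.1 mm ≈ 2.877 m.
Near limit Dn = s·(H − f)/(H + s − 2f) = 500 × (2877.1 − 20) / (2877.1 + 500 − 2 × 20) = 500 × 2857.1 / 3337.1 ≈ 428.08 mm.
Far limit Df = s·(H − f)/(H − s) = 500 × (2877.1 − 20) / (2877.1 − 500) = 500 × 2857.1 / 2377.1 ≈ 600.96 mm.
Depth of field = Df − Dn = 600.96 − 428.08 ≈ 172.88 mm.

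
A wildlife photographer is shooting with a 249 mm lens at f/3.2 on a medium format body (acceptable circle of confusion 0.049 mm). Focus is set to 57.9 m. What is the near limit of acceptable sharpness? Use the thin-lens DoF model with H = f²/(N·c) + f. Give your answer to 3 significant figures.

Hyperfocal distance H = f²/(N·c) + f = 249²/(3.2 × 0.049) + 249 = 62001/0.1568 + 249 ≈ 395663.5 mm ≈ 395.7 m.
Near limit Dn = s·(H − f)/(H + s − 2f) = 57900 × (395663.5 − 249) / (395663.5 + 57900 − 2 × 249) = 57900 × 395414.5 / 453065.5 ≈ 50532 mm ≈ 50.5 m.

50.5 m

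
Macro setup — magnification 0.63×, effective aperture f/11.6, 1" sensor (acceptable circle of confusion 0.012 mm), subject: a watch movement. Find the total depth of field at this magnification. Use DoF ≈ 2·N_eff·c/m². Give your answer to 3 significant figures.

At magnification m, DoF ≈ 2·N_eff·c/m² = 2 × 11.6 × 0.012 / 0.63² = 0.2784 / 0.3969 ≈ 0.701 mm.

0.701 mm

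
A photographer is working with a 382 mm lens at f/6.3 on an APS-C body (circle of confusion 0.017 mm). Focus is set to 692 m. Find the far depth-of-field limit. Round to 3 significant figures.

1410 m

Hyperfocal distance H = f²/(N·c) + f = 382²/(6.3 × 0.017) + 382 = 145924/0.1071 + 382 ≈ 1362884.3 mm ≈ 1363 m.
Far limit Df = s·(H − f)/(H − s) = 692000 × (1362884.3 − 382) / (1362884.3 − 692000) = 692000 × 1362502.3 / 670884.3 ≈ 1405386 mm ≈ 1410 m.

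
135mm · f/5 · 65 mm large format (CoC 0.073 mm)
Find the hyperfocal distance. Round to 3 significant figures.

50.1 m

Hyperfocal distance H = f²/(N·c) + f = 135²/(5 × 0.073) + 135 = 18225/0.365 + 135 ≈ 50066.5 mm ≈ 50.1 m.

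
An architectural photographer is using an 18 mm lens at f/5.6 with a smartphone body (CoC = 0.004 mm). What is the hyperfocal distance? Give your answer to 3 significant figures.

14.5 m

Hyperfocal distance H = f²/(N·c) + f = 18²/(5.6 × 0.004) + 18 = 324/0.0224 + 18 ≈ 14482.3 mm ≈ 14.5 m.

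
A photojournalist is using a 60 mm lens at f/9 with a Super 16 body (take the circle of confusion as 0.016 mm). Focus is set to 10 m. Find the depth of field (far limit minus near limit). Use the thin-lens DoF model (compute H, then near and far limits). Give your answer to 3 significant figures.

Hyperfocal distance H = f²/(N·c) + f = 60²/(9 × 0.016) + 60 = 3600/0.144 + 60 ≈ 25060.0 mm ≈ 25.06 m.
Near limit Dn = s·(H − f)/(H + s − 2f) = 10000 × (25060.0 − 60) / (25060.0 + 10000 − 2 × 60) = 10000 × 25000.0 / 34940.0 ≈ 7155.1 mm.
Far limit Df = s·(H − f)/(H − s) = 10000 × (25060.0 − 60) / (25060.0 − 10000) = 10000 × 25000.0 / 15060.0 ≈ 16600.3 mm.
Depth of field = Df − Dn = 16600.3 − 7155.1 ≈ 9445.2 mm ≈ 9.45 m.

9.45 m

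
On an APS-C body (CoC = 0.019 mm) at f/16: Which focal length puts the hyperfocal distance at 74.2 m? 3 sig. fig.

From H = f²/(N·c) + f, with f ≪ H: f ≈ √(H·N·c) = √(74200 × 16 × 0.019) = √22557 ≈ 150.2 mm.
The +f correction barely moves this — solving exactly, f² + N·c·f − N·c·H = 0 ⇒ f = (−N·c + √((N·c)² + 4·N·c·H))/2 = (−0.304 + √90227)/2 ≈ 150.04 mm, so f ≈ 150 mm.

150 mm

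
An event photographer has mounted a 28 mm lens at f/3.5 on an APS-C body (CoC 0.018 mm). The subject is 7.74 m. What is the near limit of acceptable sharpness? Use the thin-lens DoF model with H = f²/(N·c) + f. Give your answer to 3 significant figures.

4.78 m

Hyperfocal distance H = f²/(N·c) + f = 28²/(3.5 × 0.018) + 28 = 784/0.063 + 28 ≈ 12472.4 mm ≈ 12.47 m.
Near limit Dn = s·(H − f)/(H + s − 2f) = 7740 × (12472.4 − 28) / (12472.4 + 7740 − 2 × 28) = 7740 × 12444.4 / 20156.4 ≈ 4778.6 mm ≈ 4.78 m.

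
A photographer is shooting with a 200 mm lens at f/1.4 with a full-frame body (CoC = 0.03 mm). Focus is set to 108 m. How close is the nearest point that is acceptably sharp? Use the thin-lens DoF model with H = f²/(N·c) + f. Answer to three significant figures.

97.0 m

Hyperfocal distance H = f²/(N·c) + f = 200²/(1.4 × 0.03) + 200 = 40000/0.042 + 200 ≈ 952581.0 mm ≈ 952.6 m.
Near limit Dn = s·(H − f)/(H + s − 2f) = 108000 × (952581.0 − 200) / (952581.0 + 108000 − 2 × 200) = 108000 × 952381.0 / 1060181.0 ≈ 97018 mm ≈ 97.0 m.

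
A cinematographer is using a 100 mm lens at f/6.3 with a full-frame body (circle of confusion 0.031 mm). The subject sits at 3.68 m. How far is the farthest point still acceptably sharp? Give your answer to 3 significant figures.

Hyperfocal distance H = f²/(N·c) + f = 100²/(6.3 × 0.031) + 100 = 10000/0.1953 + 100 ≈ 51303.3 mm ≈ 51.30 m.
Far limit Df = s·(H − f)/(H − s) = 3680 × (51303.3 − 100) / (51303.3 − 3680) = 3680 × 51203.3 / 47623.3 ≈ 3956.6 mm ≈ 3.96 m.

3.96 m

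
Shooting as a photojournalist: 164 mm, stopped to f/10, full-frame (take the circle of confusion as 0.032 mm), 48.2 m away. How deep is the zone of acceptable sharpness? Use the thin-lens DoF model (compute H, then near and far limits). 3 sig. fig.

Hyperfocal distance H = f²/(N·c) + f = 164²/(10 × 0.032) + 164 = 26896/0.32 + 164 ≈ 84214.0 mm ≈ 84.21 m.
Near limit Dn = s·(H − f)/(H + s − 2f) = 48200 × (84214.0 − 164) / (84214.0 + 48200 − 2 × 164) = 48200 × 84050.0 / 132086.0 ≈ 30671 mm.
Far limit Df = s·(H − f)/(H − s) = 48200 × (84214.0 − 164) / (84214.0 − 48200) = 48200 × 84050.0 / 36014.0 ≈ 112490 mm.
Depth of field = Df − Dn = 112490 − 30671 ≈ 81819 mm ≈ 81.8 m.

81.8 m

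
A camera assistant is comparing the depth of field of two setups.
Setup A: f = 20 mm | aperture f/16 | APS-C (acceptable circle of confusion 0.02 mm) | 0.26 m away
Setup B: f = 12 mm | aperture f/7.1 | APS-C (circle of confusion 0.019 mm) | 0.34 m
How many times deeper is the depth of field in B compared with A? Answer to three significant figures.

Setup A: H = 20²/(16×0.02) + 20 ≈ 1270.0 mm; DoF = Df − Dn = 321.78 − 218.12 ≈ 103.66 mm.
Setup B: H = 12²/(7.1×0.019) + 12 ≈ 1079.5 mm; DoF = Df − Dn = 490.81 − 260.08 ≈ 230.73 mm.
Ratio = 230.73 / 103.66 ≈ 2.23.

2.23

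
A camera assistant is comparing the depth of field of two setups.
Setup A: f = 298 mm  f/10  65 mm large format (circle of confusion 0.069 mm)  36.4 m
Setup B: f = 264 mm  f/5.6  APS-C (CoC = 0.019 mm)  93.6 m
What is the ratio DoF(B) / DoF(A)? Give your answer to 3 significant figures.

Setup A: H = 298²/(10×0.069) + 298 ≈ 128999.4 mm; DoF = Df − Dn = 50591 − 28426 ≈ 22165 mm.
Setup B: H = 264²/(5.6×0.019) + 264 ≈ 655301.6 mm; DoF = Df − Dn = 109153 − 81926 ≈ 27227 mm.
Ratio = 27227 / 22165 ≈ 1.23.

1.23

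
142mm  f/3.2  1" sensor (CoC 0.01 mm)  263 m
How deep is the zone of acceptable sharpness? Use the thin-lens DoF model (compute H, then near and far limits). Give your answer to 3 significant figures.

Hyperfocal distance H = f²/(N·c) + f = 142²/(3.2 × 0.01) + 142 = 20164/0.032 + 142 ≈ 630267.0 mm ≈ 630.3 m.
Near limit Dn = s·(H − f)/(H + s − 2f) = 263000 × (630267.0 − 142) / (630267.0 + 263000 − 2 × 142) = 263000 × 630125.0 / 892983.0 ≈ 185583 mm.
Far limit Df = s·(H − f)/(H − s) = 263000 × (630267.0 − 142) / (630267.0 − 263000) = 263000 × 630125.0 / 367267.0 ≈ 451233 mm.
Depth of field = Df − Dn = 451233 − 185583 ≈ 265650 mm ≈ 266 m.

266 m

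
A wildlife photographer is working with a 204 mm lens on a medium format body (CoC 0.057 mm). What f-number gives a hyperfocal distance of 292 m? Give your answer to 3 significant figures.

f/2.50

Rearrange H = f²/(N·c) + f for N: N = f² / ((H − f)·c).
N = 204² / ((292000 − 204) × 0.057) = 41616 / 16632 ≈ 2.50.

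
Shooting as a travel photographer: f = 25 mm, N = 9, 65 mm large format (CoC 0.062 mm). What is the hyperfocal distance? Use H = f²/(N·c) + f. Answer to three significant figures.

Hyperfocal distance H = f²/(N·c) + f = 25²/(9 × 0.062) + 25 = 625/0.558 + 25 ≈ 1145.1 mm ≈ 1.15 m.

1.15 m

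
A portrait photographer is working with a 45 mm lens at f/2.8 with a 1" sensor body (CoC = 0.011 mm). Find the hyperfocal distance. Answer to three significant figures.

Hyperfocal distance H = f²/(N·c) + f = 45²/(2.8 × 0.011) + 45 = 2025/0.0308 + 45 ≈ 65791.8 mm ≈ 65.8 m.

65.8 m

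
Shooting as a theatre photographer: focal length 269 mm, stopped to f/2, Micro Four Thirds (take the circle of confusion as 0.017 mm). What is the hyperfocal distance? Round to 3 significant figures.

2130 m

Hyperfocal distance H = f²/(N·c) + f = 269²/(2 × 0.017) + 269 = 72361/0.034 + 269 ≈ 2128533.7 mm ≈ 2130 m.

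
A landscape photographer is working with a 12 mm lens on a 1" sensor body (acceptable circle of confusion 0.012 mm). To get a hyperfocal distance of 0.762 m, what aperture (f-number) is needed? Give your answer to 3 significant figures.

f/16

Rearrange H = f²/(N·c) + f for N: N = f² / ((H − f)·c).
N = 12² / ((762 − 12) × 0.012) = 144 / 9.000 ≈ 16.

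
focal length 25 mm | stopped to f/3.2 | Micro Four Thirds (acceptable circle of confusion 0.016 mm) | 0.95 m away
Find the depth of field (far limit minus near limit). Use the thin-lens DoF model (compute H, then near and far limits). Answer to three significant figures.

Hyperfocal distance H = f²/(N·c) + f = 25²/(3.2 × 0.016) + 25 = 625/0.0512 + 25 ≈ 12232.0 mm ≈ 12.23 m.
Near limit Dn = s·(H − f)/(H + s − 2f) = 950 × (12232.0 − 25) / (12232.0 + 950 − 2 × 25) = 950 × 12207.0 / 13132.0 ≈ 883.08 mm.
Far limit Df = s·(H − f)/(H − s) = 950 × (12232.0 − 25) / (12232.0 − 950) = 950 × 12207.0 / 11282.0 ≈ 1027.89 mm.
Depth of field = Df − Dn = 1027.89 − 883.08 ≈ 144.81 mm.

145 mm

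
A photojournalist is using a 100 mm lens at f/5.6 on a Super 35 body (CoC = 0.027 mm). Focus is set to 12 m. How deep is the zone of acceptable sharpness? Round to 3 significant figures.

4.46 m

Hyperfocal distance H = f²/(N·c) + f = 100²/(5.6 × 0.027) + 100 = 10000/0.1512 + 100 ≈ 66237.6 mm ≈ 66.24 m.
Near limit Dn = s·(H − f)/(H + s − 2f) = 12000 × (66237.6 − 100) / (66237.6 + 12000 − 2 × 100) = 12000 × 66137.6 / 78037.6 ≈ 10170.1 mm.
Far limit Df = s·(H − f)/(H − s) = 12000 × (66237.6 − 100) / (66237.6 − 12000) = 12000 × 66137.6 / 54237.6 ≈ 14632.9 mm.
Depth of field = Df − Dn = 14632.9 − 10170.1 ≈ 4462.8 mm ≈ 4.46 m.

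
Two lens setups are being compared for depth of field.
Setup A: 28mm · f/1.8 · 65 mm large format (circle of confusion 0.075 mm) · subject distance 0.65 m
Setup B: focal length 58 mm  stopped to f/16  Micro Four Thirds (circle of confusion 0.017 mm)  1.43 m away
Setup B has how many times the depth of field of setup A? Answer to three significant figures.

2.28

Setup A: H = 28²/(1.8×0.075) + 28 ≈ 5835.4 mm; DoF = Df − Dn = 727.97 − 587.12 ≈ 140.85 mm.
Setup B: H = 58²/(16×0.017) + 58 ≈ 12425.6 mm; DoF = Df − Dn = 1608.43 − 1287.20 ≈ 321.23 mm.
Ratio = 321.23 / 140.85 ≈ 2.28.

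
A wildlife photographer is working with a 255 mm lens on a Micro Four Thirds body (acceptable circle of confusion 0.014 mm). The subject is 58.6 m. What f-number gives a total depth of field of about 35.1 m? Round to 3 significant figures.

Write h = H − f = f²/(N·c). The thin-lens limits are Dn = s·h/(h + (s−f)) and Df = s·h/(h − (s−f)), so DoF = Df − Dn = 2·s·(s−f)·h / (h² − (s−f)²).
That is a quadratic in h: DoF·h² − 2·s·(s−f)·h − DoF·(s−f)² = 0 ⇒ h = (s−f)·(s + √(s² + DoF²)) / DoF = 58345 × (58600 + √(58600² + 35100²)) / 35100 = 58345 × (58600 + 68307.9) / 35100 ≈ 210953 mm.
Then N = f²/(c·h) = 255² / (0.014 × 210953) = 65025 / 2953.3 ≈ 22.

f/22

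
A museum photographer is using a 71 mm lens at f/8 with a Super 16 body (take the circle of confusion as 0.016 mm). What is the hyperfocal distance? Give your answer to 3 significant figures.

Hyperfocal distance H = f²/(N·c) + f = 71²/(8 × 0.016) + 71 = 5041/0.128 + 71 ≈ 39453.8 mm ≈ 39.5 m.

39.5 m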